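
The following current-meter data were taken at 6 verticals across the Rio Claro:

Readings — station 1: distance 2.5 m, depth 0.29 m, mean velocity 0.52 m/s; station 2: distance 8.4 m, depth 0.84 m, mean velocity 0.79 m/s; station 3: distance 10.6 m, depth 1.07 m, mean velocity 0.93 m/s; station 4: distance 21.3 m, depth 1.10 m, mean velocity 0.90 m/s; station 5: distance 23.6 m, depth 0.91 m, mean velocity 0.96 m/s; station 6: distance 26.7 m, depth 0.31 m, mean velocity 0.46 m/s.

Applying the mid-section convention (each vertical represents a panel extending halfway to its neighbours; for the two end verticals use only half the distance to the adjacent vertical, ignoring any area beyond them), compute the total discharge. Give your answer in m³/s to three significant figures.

18.6 m³/s

w_1 = (8.4 − 2.5)/2 = 2.95 m; q_1 = 0.52 × 0.29 × 2.95 = 0.4449 m³/s
w_2 = (10.6 − 2.5)/2 = 4.05 m; q_2 = 0.79 × 0.84 × 4.05 = 2.688 m³/s
w_3 = (21.3 − 8.4)/2 = 6.45 m; q_3 = 0.93 × 1.07 × 6.45 = 6.418 m³/s
w_4 = (23.6 − 10.6)/2 = 6.5 m; q_4 = 0.90 × 1.10 × 6.5 = 6.435 m³/s
w_5 = (26.7 − 21.3)/2 = 2.7 m; q_5 = 0.96 × 0.91 × 2.7 = 2.359 m³/s
w_6 = (26.7 − 23.6)/2 = 1.55 m; q_6 = 0.46 × 0.31 × 1.55 = 0.2210 m³/s
Q = Σ qᵢ = 18.57 m³/s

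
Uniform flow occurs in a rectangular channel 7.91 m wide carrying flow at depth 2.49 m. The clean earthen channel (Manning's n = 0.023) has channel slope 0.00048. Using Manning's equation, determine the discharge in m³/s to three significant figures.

A = b·y = 7.91 × 2.49 = 19.70 m²
P = b + 2y = 7.91 + 2×2.49 = 12.89 m
R = A/P = 19.70/12.89 = 1.528 m
Q = (1/n)·A·R^(2/3)·S^(1/2) = (1/0.023) × 19.70 × 1.528^(2/3) × 0.00048^(1/2) = 24.89 m³/s

24.9 m³/s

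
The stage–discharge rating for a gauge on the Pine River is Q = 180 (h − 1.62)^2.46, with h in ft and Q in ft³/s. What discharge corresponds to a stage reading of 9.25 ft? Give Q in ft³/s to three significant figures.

Q = 180 × (9.25 − 1.62)^2.46 = 180 × 7.63^2.46 = 26690 ft³/s

26700 ft³/s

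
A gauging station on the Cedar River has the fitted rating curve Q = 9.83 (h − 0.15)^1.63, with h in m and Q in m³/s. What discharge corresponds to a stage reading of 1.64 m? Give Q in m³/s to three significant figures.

Q = 9.83 × (1.64 − 0.15)^1.63 = 9.83 × 1.49^1.63 = 18.83 m³/s

18.8 m³/s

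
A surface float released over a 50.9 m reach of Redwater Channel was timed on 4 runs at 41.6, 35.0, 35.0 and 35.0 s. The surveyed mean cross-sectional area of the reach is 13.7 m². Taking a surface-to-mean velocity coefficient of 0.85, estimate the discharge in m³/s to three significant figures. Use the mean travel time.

t̄ = (41.6 + 35.0 + 35.0 + 35.0) / 4 = 36.65 s
v_surface = L / t̄ = 50.9 / 36.65 = 1.389 m/s
v_mean = 0.85 × 1.389 = 1.180 m/s
Q = A × v_mean = 13.7 × 1.180 = 16.17 m³/s

16.2 m³/s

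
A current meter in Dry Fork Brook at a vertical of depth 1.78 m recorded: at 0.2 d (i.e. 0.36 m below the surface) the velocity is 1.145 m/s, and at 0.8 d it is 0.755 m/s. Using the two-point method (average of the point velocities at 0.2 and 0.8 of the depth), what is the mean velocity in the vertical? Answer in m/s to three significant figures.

0.950 m/s

v̄ = (1.145 + 0.755) / 2 = 0.9500 m/s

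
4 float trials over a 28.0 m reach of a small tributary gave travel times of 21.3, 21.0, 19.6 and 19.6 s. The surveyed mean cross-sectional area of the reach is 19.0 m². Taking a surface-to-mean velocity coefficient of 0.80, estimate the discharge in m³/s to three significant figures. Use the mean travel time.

20.9 m³/s

t̄ = (21.3 + 21.0 + 19.6 + 19.6) / 4 = 20.375 s
v_surface = L / t̄ = 28.0 / 20.375 = 1.374 m/s
v_mean = 0.80 × 1.374 = 1.099 m/s
Q = A × v_mean = 19.0 × 1.099 = 20.89 m³/s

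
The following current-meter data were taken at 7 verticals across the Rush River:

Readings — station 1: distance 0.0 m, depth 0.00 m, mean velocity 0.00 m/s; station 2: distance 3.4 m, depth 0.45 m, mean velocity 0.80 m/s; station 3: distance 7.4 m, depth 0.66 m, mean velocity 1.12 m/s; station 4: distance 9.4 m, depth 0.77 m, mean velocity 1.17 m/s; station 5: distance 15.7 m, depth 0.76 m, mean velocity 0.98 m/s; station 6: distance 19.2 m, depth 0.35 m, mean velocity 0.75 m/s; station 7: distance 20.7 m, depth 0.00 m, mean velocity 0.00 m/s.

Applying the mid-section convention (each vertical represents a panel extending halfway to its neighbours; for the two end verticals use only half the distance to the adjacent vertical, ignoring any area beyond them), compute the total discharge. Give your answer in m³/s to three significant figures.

w_2 = (7.4 − 0.0)/2 = 3.7 m; q_2 = 0.80 × 0.45 × 3.7 = 1.332 m³/s
w_3 = (9.4 − 3.4)/2 = 3 m; q_3 = 1.12 × 0.66 × 3 = 2.218 m³/s
w_4 = (15.7 − 7.4)/2 = 4.15 m; q_4 = 1.17 × 0.77 × 4.15 = 3.739 m³/s
w_5 = (19.2 − 9.4)/2 = 4.9 m; q_5 = 0.98 × 0.76 × 4.9 = 3.650 m³/s
w_6 = (20.7 − 15.7)/2 = 2.5 m; q_6 = 0.75 × 0.35 × 2.5 = 0.6563 m³/s
Stations 1, 7 contribute zero (depth or velocity is 0).
Q = Σ qᵢ = 11.59 m³/s

11.6 m³/s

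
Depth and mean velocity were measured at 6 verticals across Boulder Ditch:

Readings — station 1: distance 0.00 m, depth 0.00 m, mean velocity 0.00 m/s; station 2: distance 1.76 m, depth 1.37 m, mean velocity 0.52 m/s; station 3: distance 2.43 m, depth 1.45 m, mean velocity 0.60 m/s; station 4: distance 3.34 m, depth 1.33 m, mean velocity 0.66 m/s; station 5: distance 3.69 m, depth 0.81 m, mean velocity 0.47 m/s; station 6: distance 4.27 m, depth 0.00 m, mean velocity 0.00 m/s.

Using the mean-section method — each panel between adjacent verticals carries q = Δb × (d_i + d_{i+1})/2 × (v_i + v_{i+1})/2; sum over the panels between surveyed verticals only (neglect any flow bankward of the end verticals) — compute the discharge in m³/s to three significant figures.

1.91 m³/s

Panel 1-2: Δb = 1.76 m, d̄ = (0.00+1.37)/2 = 0.685, v̄ = (0.00+0.52)/2 = 0.26 → q = 1.76×0.685×0.26 = 0.3135 m³/s
Panel 2-3: Δb = 0.67 m, d̄ = (1.37+1.45)/2 = 1.41, v̄ = (0.52+0.60)/2 = 0.56 → q = 0.67×1.41×0.56 = 0.5290 m³/s
Panel 3-4: Δb = 0.91 m, d̄ = (1.45+1.33)/2 = 1.39, v̄ = (0.60+0.66)/2 = 0.63 → q = 0.91×1.39×0.63 = 0.7969 m³/s
Panel 4-5: Δb = 0.35 m, d̄ = (1.33+0.81)/2 = 1.07, v̄ = (0.66+0.47)/2 = 0.565 → q = 0.35×1.07×0.565 = 0.2116 m³/s
Panel 5-6: Δb = 0.58 m, d̄ = (0.81+0.00)/2 = 0.405, v̄ = (0.47+0.00)/2 = 0.235 → q = 0.58×0.405×0.235 = 0.05520 m³/s
Q = Σ q = 1.906 m³/s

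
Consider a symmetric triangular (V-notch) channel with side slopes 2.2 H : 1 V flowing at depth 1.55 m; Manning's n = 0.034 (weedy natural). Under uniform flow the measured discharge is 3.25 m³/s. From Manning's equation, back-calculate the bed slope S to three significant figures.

0.000696

A = z·y² = 2.2×1.55² = 5.286 m²
P = 2y√(1+z²) = 2×1.55×√(1+2.2²) = 7.491 m
R = A/P = 5.286/7.491 = 0.7055 m
S = (Q·n / (1·A·R^(2/3)))² = (3.25×0.034 / (1×5.286×0.7925))² = 0.0006959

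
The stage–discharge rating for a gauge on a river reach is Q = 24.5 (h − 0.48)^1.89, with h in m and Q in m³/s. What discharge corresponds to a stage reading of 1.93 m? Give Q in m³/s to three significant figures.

49.4 m³/s

Q = 24.5 × (1.93 − 0.48)^1.89 = 24.5 × 1.45^1.89 = 49.45 m³/s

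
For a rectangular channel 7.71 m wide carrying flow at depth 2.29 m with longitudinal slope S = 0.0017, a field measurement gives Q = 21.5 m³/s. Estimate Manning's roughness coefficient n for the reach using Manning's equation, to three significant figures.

0.0431

A = b·y = 7.71 × 2.29 = 17.66 m²
P = b + 2y = 7.71 + 2×2.29 = 12.29 m
R = A/P = 17.66/12.29 = 1.437 m
n = (1/Q)·A·R^(2/3)·S^(1/2) = (1/21.5) × 17.66 × 1.273 × 0.04123 = 0.04311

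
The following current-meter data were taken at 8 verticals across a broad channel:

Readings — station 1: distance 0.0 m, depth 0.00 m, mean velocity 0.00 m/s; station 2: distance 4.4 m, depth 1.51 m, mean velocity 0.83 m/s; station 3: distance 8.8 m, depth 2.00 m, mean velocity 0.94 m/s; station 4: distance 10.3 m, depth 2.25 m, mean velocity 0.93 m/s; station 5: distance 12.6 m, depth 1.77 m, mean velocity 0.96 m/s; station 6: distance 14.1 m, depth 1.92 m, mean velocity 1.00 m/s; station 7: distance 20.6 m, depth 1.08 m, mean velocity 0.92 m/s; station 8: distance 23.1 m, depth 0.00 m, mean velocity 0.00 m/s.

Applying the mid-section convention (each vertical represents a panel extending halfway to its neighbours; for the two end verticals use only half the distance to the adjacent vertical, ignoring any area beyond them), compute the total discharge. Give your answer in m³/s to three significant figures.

30.4 m³/s

w_2 = (8.8 − 0.0)/2 = 4.4 m; q_2 = 0.83 × 1.51 × 4.4 = 5.515 m³/s
w_3 = (10.3 − 4.4)/2 = 2.95 m; q_3 = 0.94 × 2.00 × 2.95 = 5.546 m³/s
w_4 = (12.6 − 8.8)/2 = 1.9 m; q_4 = 0.93 × 2.25 × 1.9 = 3.976 m³/s
w_5 = (14.1 − 10.3)/2 = 1.9 m; q_5 = 0.96 × 1.77 × 1.9 = 3.228 m³/s
w_6 = (20.6 − 12.6)/2 = 4 m; q_6 = 1.00 × 1.92 × 4 = 7.680 m³/s
w_7 = (23.1 − 14.1)/2 = 4.5 m; q_7 = 0.92 × 1.08 × 4.5 = 4.471 m³/s
Stations 1, 8 contribute zero (depth or velocity is 0).
Q = Σ qᵢ = 30.42 m³/s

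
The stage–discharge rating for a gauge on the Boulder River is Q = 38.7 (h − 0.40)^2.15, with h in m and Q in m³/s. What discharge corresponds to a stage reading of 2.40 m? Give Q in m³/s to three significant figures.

172 m³/s

Q = 38.7 × (2.40 − 0.40)^2.15 = 38.7 × 2^2.15 = 171.8 m³/s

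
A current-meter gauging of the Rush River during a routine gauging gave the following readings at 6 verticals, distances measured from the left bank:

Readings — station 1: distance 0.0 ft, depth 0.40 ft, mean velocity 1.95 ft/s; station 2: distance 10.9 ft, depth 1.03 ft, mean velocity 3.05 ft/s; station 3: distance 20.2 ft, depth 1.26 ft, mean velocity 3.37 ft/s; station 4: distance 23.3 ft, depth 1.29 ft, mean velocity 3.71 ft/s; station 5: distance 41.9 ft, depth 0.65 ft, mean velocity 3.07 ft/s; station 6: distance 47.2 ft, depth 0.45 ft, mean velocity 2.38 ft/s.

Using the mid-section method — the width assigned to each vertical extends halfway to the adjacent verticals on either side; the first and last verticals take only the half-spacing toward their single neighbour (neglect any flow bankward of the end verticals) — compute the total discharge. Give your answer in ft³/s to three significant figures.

141 ft³/s

w_1 = (10.9 − 0.0)/2 = 5.45 ft; q_1 = 1.95 × 0.40 × 5.45 = 4.251 ft³/s
w_2 = (20.2 − 0.0)/2 = 10.1 ft; q_2 = 3.05 × 1.03 × 10.1 = 31.73 ft³/s
w_3 = (23.3 − 10.9)/2 = 6.2 ft; q_3 = 3.37 × 1.26 × 6.2 = 26.33 ft³/s
w_4 = (41.9 − 20.2)/2 = 10.85 ft; q_4 = 3.71 × 1.29 × 10.85 = 51.93 ft³/s
w_5 = (47.2 − 23.3)/2 = 11.95 ft; q_5 = 3.07 × 0.65 × 11.95 = 23.85 ft³/s
w_6 = (47.2 − 41.9)/2 = 2.65 ft; q_6 = 2.38 × 0.45 × 2.65 = 2.838 ft³/s
Q = Σ qᵢ = 140.9 ft³/s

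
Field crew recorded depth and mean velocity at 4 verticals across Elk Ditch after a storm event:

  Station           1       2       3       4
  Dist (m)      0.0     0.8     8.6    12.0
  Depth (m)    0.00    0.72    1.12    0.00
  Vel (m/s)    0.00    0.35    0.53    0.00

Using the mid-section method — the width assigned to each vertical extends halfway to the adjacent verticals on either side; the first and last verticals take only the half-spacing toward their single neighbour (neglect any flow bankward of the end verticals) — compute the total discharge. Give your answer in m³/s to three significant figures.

4.41 m³/s

w_2 = (8.6 − 0.0)/2 = 4.3 m; q_2 = 0.35 × 0.72 × 4.3 = 1.084 m³/s
w_3 = (12.0 − 0.8)/2 = 5.6 m; q_3 = 0.53 × 1.12 × 5.6 = 3.324 m³/s
Stations 1, 4 contribute zero (depth or velocity is 0).
Q = Σ qᵢ = 4.408 m³/s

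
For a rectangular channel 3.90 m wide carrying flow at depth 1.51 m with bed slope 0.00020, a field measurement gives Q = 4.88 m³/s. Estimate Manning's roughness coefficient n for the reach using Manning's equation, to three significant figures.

0.0153

A = b·y = 3.90 × 1.51 = 5.889 m²
P = b + 2y = 3.90 + 2×1.51 = 6.920 m
R = A/P = 5.889/6.920 = 0.8510 m
n = (1/Q)·A·R^(2/3)·S^(1/2) = (1/4.88) × 5.889 × 0.8980 × 0.01414 = 0.01533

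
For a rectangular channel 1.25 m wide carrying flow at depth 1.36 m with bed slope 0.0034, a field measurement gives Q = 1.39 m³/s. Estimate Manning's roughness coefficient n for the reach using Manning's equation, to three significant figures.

A = b·y = 1.25 × 1.36 = 1.700 m²
P = b + 2y = 1.25 + 2×1.36 = 3.970 m
R = A/P = 1.700/3.970 = 0.4282 m
n = (1/Q)·A·R^(2/3)·S^(1/2) = (1/1.39) × 1.700 × 0.5681 × 0.05831 = 0.04051

0.0405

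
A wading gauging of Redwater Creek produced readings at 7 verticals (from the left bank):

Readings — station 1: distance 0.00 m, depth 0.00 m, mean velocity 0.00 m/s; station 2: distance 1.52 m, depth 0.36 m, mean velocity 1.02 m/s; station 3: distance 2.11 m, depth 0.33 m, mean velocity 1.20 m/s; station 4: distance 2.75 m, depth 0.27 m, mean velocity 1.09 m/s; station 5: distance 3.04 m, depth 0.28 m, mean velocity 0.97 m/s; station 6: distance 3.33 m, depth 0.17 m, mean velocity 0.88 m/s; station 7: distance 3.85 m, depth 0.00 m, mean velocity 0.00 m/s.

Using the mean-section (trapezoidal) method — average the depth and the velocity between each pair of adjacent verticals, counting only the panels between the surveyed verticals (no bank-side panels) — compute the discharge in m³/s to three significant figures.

0.747 m³/s

Panel 1-2: Δb = 1.52 m, d̄ = (0.00+0.36)/2 = 0.18, v̄ = (0.00+1.02)/2 = 0.51 → q = 1.52×0.18×0.51 = 0.1395 m³/s
Panel 2-3: Δb = 0.59 m, d̄ = (0.36+0.33)/2 = 0.345, v̄ = (1.02+1.20)/2 = 1.11 → q = 0.59×0.345×1.11 = 0.2259 m³/s
Panel 3-4: Δb = 0.64 m, d̄ = (0.33+0.27)/2 = 0.3, v̄ = (1.20+1.09)/2 = 1.145 → q = 0.64×0.3×1.145 = 0.2198 m³/s
Panel 4-5: Δb = 0.29 m, d̄ = (0.27+0.28)/2 = 0.275, v̄ = (1.09+0.97)/2 = 1.03 → q = 0.29×0.275×1.03 = 0.08214 m³/s
Panel 5-6: Δb = 0.29 m, d̄ = (0.28+0.17)/2 = 0.225, v̄ = (0.97+0.88)/2 = 0.925 → q = 0.29×0.225×0.925 = 0.06036 m³/s
Panel 6-7: Δb = 0.52 m, d̄ = (0.17+0.00)/2 = 0.085, v̄ = (0.88+0.00)/2 = 0.44 → q = 0.52×0.085×0.44 = 0.01945 m³/s
Q = Σ q = 0.7473 m³/s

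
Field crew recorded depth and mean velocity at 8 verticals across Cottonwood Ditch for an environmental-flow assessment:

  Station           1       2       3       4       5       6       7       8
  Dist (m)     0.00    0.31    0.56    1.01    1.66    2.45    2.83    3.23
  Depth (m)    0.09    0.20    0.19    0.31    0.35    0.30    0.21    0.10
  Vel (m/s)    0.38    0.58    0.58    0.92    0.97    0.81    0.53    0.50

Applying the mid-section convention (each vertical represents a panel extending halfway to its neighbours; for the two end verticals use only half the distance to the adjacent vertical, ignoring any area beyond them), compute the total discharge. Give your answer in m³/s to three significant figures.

0.673 m³/s

w_1 = (0.31 − 0.00)/2 = 0.155 m; q_1 = 0.38 × 0.09 × 0.155 = 0.005301 m³/s
w_2 = (0.56 − 0.00)/2 = 0.28 m; q_2 = 0.58 × 0.20 × 0.28 = 0.03248 m³/s
w_3 = (1.01 − 0.31)/2 = 0.35 m; q_3 = 0.58 × 0.19 × 0.35 = 0.03857 m³/s
w_4 = (1.66 − 0.56)/2 = 0.55 m; q_4 = 0.92 × 0.31 × 0.55 = 0.1569 m³/s
w_5 = (2.45 − 1.01)/2 = 0.72 m; q_5 = 0.97 × 0.35 × 0.72 = 0.2444 m³/s
w_6 = (2.83 − 1.66)/2 = 0.585 m; q_6 = 0.81 × 0.30 × 0.585 = 0.1422 m³/s
w_7 = (3.23 − 2.45)/2 = 0.39 m; q_7 = 0.53 × 0.21 × 0.39 = 0.04341 m³/s
w_8 = (3.23 − 2.83)/2 = 0.2 m; q_8 = 0.50 × 0.10 × 0.2 = 0.01000 m³/s
Q = Σ qᵢ = 0.6732 m³/s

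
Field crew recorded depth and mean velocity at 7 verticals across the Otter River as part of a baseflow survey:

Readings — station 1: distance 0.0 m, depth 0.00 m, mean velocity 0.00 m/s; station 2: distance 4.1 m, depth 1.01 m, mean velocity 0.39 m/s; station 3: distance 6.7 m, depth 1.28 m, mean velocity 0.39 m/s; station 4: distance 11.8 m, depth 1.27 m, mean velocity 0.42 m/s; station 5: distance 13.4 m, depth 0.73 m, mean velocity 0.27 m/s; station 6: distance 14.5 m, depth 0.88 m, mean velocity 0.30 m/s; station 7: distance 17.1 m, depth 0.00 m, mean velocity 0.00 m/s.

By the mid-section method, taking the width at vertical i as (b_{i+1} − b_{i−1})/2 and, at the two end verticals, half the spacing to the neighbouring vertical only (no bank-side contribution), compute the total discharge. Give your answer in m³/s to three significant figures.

w_2 = (6.7 − 0.0)/2 = 3.35 m; q_2 = 0.39 × 1.01 × 3.35 = 1.320 m³/s
w_3 = (11.8 − 4.1)/2 = 3.85 m; q_3 = 0.39 × 1.28 × 3.85 = 1.922 m³/s
w_4 = (13.4 − 6.7)/2 = 3.35 m; q_4 = 0.42 × 1.27 × 3.35 = 1.787 m³/s
w_5 = (14.5 − 11.8)/2 = 1.35 m; q_5 = 0.27 × 0.73 × 1.35 = 0.2661 m³/s
w_6 = (17.1 − 13.4)/2 = 1.85 m; q_6 = 0.30 × 0.88 × 1.85 = 0.4884 m³/s
Stations 1, 7 contribute zero (depth or velocity is 0).
Q = Σ qᵢ = 5.783 m³/s

5.78 m³/s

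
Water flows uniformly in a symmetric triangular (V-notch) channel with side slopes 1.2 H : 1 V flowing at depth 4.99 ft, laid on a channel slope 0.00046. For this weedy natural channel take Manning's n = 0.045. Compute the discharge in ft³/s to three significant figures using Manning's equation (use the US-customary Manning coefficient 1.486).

32.7 ft³/s

A = z·y² = 1.2×4.99² = 29.88 ft²
P = 2y√(1+z²) = 2×4.99×√(1+1.2²) = 15.59 ft
R = A/P = 29.88/15.59 = 1.917 ft
Q = (1.486/n)·A·R^(2/3)·S^(1/2) = (1.486/0.045) × 29.88 × 1.917^(2/3) × 0.00046^(1/2) = 32.65 ft³/s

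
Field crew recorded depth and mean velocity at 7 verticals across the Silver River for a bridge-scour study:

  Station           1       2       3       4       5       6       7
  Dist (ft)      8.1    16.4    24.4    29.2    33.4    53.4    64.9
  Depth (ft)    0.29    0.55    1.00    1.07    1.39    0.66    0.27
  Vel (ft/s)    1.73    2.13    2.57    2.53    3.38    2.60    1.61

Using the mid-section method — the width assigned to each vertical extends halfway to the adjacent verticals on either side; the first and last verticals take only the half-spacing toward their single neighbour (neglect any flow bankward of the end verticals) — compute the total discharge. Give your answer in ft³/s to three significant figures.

w_1 = (16.4 − 8.1)/2 = 4.15 ft; q_1 = 1.73 × 0.29 × 4.15 = 2.082 ft³/s
w_2 = (24.4 − 8.1)/2 = 8.15 ft; q_2 = 2.13 × 0.55 × 8.15 = 9.548 ft³/s
w_3 = (29.2 − 16.4)/2 = 6.4 ft; q_3 = 2.57 × 1.00 × 6.4 = 16.45 ft³/s
w_4 = (33.4 − 24.4)/2 = 4.5 ft; q_4 = 2.53 × 1.07 × 4.5 = 12.18 ft³/s
w_5 = (53.4 − 29.2)/2 = 12.1 ft; q_5 = 3.38 × 1.39 × 12.1 = 56.85 ft³/s
w_6 = (64.9 − 33.4)/2 = 15.75 ft; q_6 = 2.60 × 0.66 × 15.75 = 27.03 ft³/s
w_7 = (64.9 − 53.4)/2 = 5.75 ft; q_7 = 1.61 × 0.27 × 5.75 = 2.500 ft³/s
Q = Σ qᵢ = 126.6 ft³/s

127 ft³/s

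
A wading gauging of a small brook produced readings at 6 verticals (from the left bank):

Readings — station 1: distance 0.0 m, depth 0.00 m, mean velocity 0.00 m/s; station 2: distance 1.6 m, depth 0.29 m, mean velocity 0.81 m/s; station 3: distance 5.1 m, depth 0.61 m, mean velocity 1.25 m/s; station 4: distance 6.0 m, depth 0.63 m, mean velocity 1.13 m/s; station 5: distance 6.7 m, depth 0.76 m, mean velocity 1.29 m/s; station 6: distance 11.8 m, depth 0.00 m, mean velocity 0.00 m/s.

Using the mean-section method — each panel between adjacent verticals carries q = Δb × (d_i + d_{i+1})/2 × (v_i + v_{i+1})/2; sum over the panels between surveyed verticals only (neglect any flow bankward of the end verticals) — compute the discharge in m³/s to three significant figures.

Panel 1-2: Δb = 1.6 m, d̄ = (0.00+0.29)/2 = 0.145, v̄ = (0.00+0.81)/2 = 0.405 → q = 1.6×0.145×0.405 = 0.09396 m³/s
Panel 2-3: Δb = 3.5 m, d̄ = (0.29+0.61)/2 = 0.45, v̄ = (0.81+1.25)/2 = 1.03 → q = 3.5×0.45×1.03 = 1.622 m³/s
Panel 3-4: Δb = 0.9 m, d̄ = (0.61+0.63)/2 = 0.62, v̄ = (1.25+1.13)/2 = 1.19 → q = 0.9×0.62×1.19 = 0.6640 m³/s
Panel 4-5: Δb = 0.7 m, d̄ = (0.63+0.76)/2 = 0.695, v̄ = (1.13+1.29)/2 = 1.21 → q = 0.7×0.695×1.21 = 0.5887 m³/s
Panel 5-6: Δb = 5.1 m, d̄ = (0.76+0.00)/2 = 0.38, v̄ = (1.29+0.00)/2 = 0.645 → q = 5.1×0.38×0.645 = 1.250 m³/s
Q = Σ q = 4.219 m³/s

4.22 m³/s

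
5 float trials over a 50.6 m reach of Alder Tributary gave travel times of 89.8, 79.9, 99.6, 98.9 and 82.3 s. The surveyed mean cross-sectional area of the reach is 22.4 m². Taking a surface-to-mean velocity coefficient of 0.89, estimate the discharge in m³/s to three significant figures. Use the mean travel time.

11.2 m³/s

t̄ = (89.8 + 79.9 + 99.6 + 98.9 + 82.3) / 5 = 90.1 s
v_surface = L / t̄ = 50.6 / 90.1 = 0.5616 m/s
v_mean = 0.89 × 0.5616 = 0.4998 m/s
Q = A × v_mean = 22.4 × 0.4998 = 11.20 m³/s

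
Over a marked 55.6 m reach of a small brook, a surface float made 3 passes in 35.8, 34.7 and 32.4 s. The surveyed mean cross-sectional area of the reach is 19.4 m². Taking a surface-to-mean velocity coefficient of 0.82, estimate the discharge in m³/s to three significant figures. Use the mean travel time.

25.8 m³/s

t̄ = (35.8 + 34.7 + 32.4) / 3 = 34.3 s
v_surface = L / t̄ = 55.6 / 34.3 = 1.621 m/s
v_mean = 0.82 × 1.621 = 1.329 m/s
Q = A × v_mean = 19.4 × 1.329 = 25.79 m³/s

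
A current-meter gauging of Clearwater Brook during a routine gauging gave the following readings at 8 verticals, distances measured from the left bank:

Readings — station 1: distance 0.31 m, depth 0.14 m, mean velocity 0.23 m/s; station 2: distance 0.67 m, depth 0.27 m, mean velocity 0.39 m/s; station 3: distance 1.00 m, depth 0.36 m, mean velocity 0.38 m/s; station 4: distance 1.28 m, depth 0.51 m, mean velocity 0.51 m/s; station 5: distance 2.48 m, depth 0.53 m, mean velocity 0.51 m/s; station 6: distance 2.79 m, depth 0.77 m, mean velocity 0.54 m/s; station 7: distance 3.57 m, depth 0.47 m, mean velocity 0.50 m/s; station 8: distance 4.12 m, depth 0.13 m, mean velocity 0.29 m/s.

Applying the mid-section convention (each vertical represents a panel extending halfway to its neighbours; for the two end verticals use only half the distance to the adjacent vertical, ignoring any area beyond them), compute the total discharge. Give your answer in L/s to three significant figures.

w_1 = (0.67 − 0.31)/2 = 0.18 m; q_1 = 0.23 × 0.14 × 0.18 = 0.005796 m³/s
w_2 = (1.00 − 0.31)/2 = 0.345 m; q_2 = 0.39 × 0.27 × 0.345 = 0.03633 m³/s
w_3 = (1.28 − 0.67)/2 = 0.305 m; q_3 = 0.38 × 0.36 × 0.305 = 0.04172 m³/s
w_4 = (2.48 − 1.00)/2 = 0.74 m; q_4 = 0.51 × 0.51 × 0.74 = 0.1925 m³/s
w_5 = (2.79 − 1.28)/2 = 0.755 m; q_5 = 0.51 × 0.53 × 0.755 = 0.2041 m³/s
w_6 = (3.57 − 2.48)/2 = 0.545 m; q_6 = 0.54 × 0.77 × 0.545 = 0.2266 m³/s
w_7 = (4.12 − 2.79)/2 = 0.665 m; q_7 = 0.50 × 0.47 × 0.665 = 0.1563 m³/s
w_8 = (4.12 − 3.57)/2 = 0.275 m; q_8 = 0.29 × 0.13 × 0.275 = 0.01037 m³/s
Q = Σ qᵢ = 0.8737 m³/s
= 0.8737 × 1000 = 873.7 L/s

874 L/s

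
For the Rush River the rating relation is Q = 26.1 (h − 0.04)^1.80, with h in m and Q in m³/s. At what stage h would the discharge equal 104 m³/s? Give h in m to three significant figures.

2.20 m

h − h₀ = (Q/C)^(1/b) = (104/26.1)^(1/1.80) = 2.156 m
h = 0.04 + 2.156 = 2.196 m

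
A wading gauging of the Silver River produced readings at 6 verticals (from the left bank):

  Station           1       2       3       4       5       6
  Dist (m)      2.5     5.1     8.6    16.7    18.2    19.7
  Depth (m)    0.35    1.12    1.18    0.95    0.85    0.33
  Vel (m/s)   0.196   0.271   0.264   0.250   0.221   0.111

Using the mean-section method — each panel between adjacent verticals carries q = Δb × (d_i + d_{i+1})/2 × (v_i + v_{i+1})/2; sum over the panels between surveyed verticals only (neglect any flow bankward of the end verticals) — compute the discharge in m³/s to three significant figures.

4.20 m³/s

Panel 1-2: Δb = 2.6 m, d̄ = (0.35+1.12)/2 = 0.735, v̄ = (0.196+0.271)/2 = 0.2335 → q = 2.6×0.735×0.2335 = 0.4462 m³/s
Panel 2-3: Δb = 3.5 m, d̄ = (1.12+1.18)/2 = 1.15, v̄ = (0.271+0.264)/2 = 0.2675 → q = 3.5×1.15×0.2675 = 1.077 m³/s
Panel 3-4: Δb = 8.1 m, d̄ = (1.18+0.95)/2 = 1.065, v̄ = (0.264+0.250)/2 = 0.257 → q = 8.1×1.065×0.257 = 2.217 m³/s
Panel 4-5: Δb = 1.5 m, d̄ = (0.95+0.85)/2 = 0.9, v̄ = (0.250+0.221)/2 = 0.2355 → q = 1.5×0.9×0.2355 = 0.3179 m³/s
Panel 5-6: Δb = 1.5 m, d̄ = (0.85+0.33)/2 = 0.59, v̄ = (0.221+0.111)/2 = 0.166 → q = 1.5×0.59×0.166 = 0.1469 m³/s
Q = Σ q = 4.205 m³/s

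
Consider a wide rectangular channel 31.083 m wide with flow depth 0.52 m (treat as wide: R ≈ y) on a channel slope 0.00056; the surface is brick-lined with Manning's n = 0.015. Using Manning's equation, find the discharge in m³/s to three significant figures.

A = b·y = 31.083 × 0.52 = 16.16 m²
Wide channel: R ≈ y = 0.52 m
Q = (1/n)·A·R^(2/3)·S^(1/2) = (1/0.015) × 16.16 × 0.5200^(2/3) × 0.00056^(1/2) = 16.49 m³/s

16.5 m³/s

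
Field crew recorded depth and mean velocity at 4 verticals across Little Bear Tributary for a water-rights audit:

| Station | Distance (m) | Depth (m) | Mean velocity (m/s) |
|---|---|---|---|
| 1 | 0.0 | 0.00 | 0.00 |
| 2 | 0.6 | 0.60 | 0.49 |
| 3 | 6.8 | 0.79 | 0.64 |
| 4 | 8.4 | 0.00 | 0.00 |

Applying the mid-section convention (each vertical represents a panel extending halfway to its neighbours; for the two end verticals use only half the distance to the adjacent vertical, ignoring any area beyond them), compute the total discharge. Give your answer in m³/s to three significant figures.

2.97 m³/s

w_2 = (6.8 − 0.0)/2 = 3.4 m; q_2 = 0.49 × 0.60 × 3.4 = 0.9996 m³/s
w_3 = (8.4 − 0.6)/2 = 3.9 m; q_3 = 0.64 × 0.79 × 3.9 = 1.972 m³/s
Stations 1, 4 contribute zero (depth or velocity is 0).
Q = Σ qᵢ = 2.971 m³/s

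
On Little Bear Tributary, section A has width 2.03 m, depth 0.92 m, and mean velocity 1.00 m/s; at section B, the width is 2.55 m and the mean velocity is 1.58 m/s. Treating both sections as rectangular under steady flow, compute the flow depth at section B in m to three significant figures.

0.464 m

Q = A₁V₁ = (2.03×0.92) × 1.00 = 1.868 m³/s
d₂ = Q/(b₂ V₂) = 1.868/(2.55×1.58) = 0.4635 m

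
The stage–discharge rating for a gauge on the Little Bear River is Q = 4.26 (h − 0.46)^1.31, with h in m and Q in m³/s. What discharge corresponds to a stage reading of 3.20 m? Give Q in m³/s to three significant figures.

Q = 4.26 × (3.20 − 0.46)^1.31 = 4.26 × 2.74^1.31 = 15.95 m³/s

16.0 m³/s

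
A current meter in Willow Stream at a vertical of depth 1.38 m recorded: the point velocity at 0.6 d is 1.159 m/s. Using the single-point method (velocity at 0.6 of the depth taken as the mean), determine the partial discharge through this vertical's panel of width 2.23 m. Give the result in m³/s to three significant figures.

3.57 m³/s

v̄ = v₀.₆ = 1.159 m/s
q = v̄ × d × w = 1.159 × 1.38 × 2.23 = 3.567 m³/s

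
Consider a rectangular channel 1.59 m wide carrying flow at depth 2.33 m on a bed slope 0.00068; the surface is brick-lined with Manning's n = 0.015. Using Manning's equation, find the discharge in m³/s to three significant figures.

A = b·y = 1.59 × 2.33 = 3.705 m²
P = b + 2y = 1.59 + 2×2.33 = 6.250 m
R = A/P = 3.705/6.250 = 0.5928 m
Q = (1/n)·A·R^(2/3)·S^(1/2) = (1/0.015) × 3.705 × 0.5928^(2/3) × 0.00068^(1/2) = 4.545 m³/s

4.54 m³/s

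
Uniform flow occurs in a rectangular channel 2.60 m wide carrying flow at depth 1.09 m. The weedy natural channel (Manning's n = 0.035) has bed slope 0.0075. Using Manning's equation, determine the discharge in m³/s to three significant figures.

4.95 m³/s

A = b·y = 2.60 × 1.09 = 2.834 m²
P = b + 2y = 2.60 + 2×1.09 = 4.780 m
R = A/P = 2.834/4.780 = 0.5929 m
Q = (1/n)·A·R^(2/3)·S^(1/2) = (1/0.035) × 2.834 × 0.5929^(2/3) × 0.0075^(1/2) = 4.949 m³/s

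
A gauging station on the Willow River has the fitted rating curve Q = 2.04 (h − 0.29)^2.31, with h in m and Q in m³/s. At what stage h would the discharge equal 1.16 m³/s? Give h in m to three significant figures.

h − h₀ = (Q/C)^(1/b) = (1.16/2.04)^(1/2.31) = 0.7832 m
h = 0.29 + 0.7832 = 1.073 m

1.07 m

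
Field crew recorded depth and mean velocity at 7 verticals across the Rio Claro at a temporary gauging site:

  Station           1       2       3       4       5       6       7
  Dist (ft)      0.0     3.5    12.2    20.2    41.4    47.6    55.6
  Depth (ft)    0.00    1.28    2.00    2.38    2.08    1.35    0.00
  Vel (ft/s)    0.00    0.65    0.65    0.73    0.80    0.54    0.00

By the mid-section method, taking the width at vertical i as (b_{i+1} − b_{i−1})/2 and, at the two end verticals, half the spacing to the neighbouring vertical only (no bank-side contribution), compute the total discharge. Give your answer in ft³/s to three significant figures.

69.3 ft³/s

w_2 = (12.2 − 0.0)/2 = 6.1 ft; q_2 = 0.65 × 1.28 × 6.1 = 5.075 ft³/s
w_3 = (20.2 − 3.5)/2 = 8.35 ft; q_3 = 0.65 × 2.00 × 8.35 = 10.86 ft³/s
w_4 = (41.4 − 12.2)/2 = 14.6 ft; q_4 = 0.73 × 2.38 × 14.6 = 25.37 ft³/s
w_5 = (47.6 − 20.2)/2 = 13.7 ft; q_5 = 0.80 × 2.08 × 13.7 = 22.80 ft³/s
w_6 = (55.6 − 41.4)/2 = 7.1 ft; q_6 = 0.54 × 1.35 × 7.1 = 5.176 ft³/s
Stations 1, 7 contribute zero (depth or velocity is 0).
Q = Σ qᵢ = 69.27 ft³/s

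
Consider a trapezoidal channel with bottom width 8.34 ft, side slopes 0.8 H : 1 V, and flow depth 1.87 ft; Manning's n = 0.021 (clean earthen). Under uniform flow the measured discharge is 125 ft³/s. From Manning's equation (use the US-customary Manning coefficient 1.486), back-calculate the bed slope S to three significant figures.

0.00588

A = (b + z·y)·y = (8.34 + 0.8×1.87)×1.87 = 18.39 ft²
P = b + 2y√(1+z²) = 8.34 + 2×1.87×√(1+0.8²) = 13.13 ft
R = A/P = 18.39/13.13 = 1.401 ft
S = (Q·n / (1.486·A·R^(2/3)))² = (125×0.021 / (1.486×18.39×1.252))² = 0.005884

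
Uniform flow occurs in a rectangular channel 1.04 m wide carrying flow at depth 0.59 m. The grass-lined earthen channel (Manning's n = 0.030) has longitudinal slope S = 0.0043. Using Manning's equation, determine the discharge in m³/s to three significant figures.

A = b·y = 1.04 × 0.59 = 0.6136 m²
P = b + 2y = 1.04 + 2×0.59 = 2.220 m
R = A/P = 0.6136/2.220 = 0.2764 m
Q = (1/n)·A·R^(2/3)·S^(1/2) = (1/0.030) × 0.6136 × 0.2764^(2/3) × 0.0043^(1/2) = 0.5691 m³/s

0.569 m³/s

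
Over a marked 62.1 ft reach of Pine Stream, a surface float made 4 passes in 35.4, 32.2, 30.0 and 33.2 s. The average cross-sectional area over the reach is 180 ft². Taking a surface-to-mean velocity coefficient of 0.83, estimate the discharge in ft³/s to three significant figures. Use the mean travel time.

284 ft³/s

t̄ = (35.4 + 32.2 + 30.0 + 33.2) / 4 = 32.7 s
v_surface = L / t̄ = 62.1 / 32.7 = 1.899 ft/s
v_mean = 0.83 × 1.899 = 1.576 ft/s
Q = A × v_mean = 180 × 1.576 = 283.7 ft³/s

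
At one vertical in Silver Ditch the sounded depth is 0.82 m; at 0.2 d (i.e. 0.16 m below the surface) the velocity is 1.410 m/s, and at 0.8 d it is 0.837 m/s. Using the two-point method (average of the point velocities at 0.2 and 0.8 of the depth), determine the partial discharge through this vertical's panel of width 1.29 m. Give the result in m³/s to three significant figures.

v̄ = (1.410 + 0.837) / 2 = 1.124 m/s
q = v̄ × d × w = 1.124 × 0.82 × 1.29 = 1.188 m³/s

1.19 m³/s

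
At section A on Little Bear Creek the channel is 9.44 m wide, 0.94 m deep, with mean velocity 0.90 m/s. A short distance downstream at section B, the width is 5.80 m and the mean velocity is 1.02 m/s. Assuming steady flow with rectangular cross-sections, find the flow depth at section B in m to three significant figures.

Q = A₁V₁ = (9.44×0.94) × 0.90 = 7.986 m³/s
d₂ = Q/(b₂ V₂) = 7.986/(5.80×1.02) = 1.350 m

1.35 m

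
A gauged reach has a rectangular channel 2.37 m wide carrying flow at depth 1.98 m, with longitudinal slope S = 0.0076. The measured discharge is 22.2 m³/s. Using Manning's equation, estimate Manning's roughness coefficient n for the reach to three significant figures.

0.0151

A = b·y = 2.37 × 1.98 = 4.693 m²
P = b + 2y = 2.37 + 2×1.98 = 6.330 m
R = A/P = 4.693/6.330 = 0.7413 m
n = (1/Q)·A·R^(2/3)·S^(1/2) = (1/22.2) × 4.693 × 0.8191 × 0.08718 = 0.01509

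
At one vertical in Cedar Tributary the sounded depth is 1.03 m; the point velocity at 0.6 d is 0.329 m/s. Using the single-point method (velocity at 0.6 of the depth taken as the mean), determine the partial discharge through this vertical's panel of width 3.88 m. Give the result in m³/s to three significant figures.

1.31 m³/s

v̄ = v₀.₆ = 0.329 m/s
q = v̄ × d × w = 0.3290 × 1.03 × 3.88 = 1.315 m³/s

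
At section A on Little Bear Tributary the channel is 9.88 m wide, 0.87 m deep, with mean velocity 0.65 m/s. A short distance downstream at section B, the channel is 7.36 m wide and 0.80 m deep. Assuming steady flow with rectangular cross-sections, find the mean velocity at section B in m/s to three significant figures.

Q = A₁V₁ = (9.88×0.87) × 0.65 = 5.587 m³/s
A₂ = 7.36 × 0.80 = 5.888 m²
V₂ = Q/A₂ = 5.587/5.888 = 0.9489 m/s

0.949 m/s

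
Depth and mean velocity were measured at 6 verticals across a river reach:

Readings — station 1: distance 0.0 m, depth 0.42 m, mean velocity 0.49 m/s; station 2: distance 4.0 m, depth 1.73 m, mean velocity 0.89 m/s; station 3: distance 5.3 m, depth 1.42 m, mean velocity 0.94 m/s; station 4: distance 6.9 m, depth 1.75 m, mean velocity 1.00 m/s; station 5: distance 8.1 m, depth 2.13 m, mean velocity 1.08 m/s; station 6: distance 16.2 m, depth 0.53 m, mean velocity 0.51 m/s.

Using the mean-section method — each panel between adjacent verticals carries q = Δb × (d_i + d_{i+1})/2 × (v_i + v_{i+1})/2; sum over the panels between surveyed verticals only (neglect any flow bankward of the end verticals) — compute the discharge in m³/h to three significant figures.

Panel 1-2: Δb = 4 m, d̄ = (0.42+1.73)/2 = 1.075, v̄ = (0.49+0.89)/2 = 0.69 → q = 4×1.075×0.69 = 2.967 m³/s
Panel 2-3: Δb = 1.3 m, d̄ = (1.73+1.42)/2 = 1.575, v̄ = (0.89+0.94)/2 = 0.915 → q = 1.3×1.575×0.915 = 1.873 m³/s
Panel 3-4: Δb = 1.6 m, d̄ = (1.42+1.75)/2 = 1.585, v̄ = (0.94+1.00)/2 = 0.97 → q = 1.6×1.585×0.97 = 2.460 m³/s
Panel 4-5: Δb = 1.2 m, d̄ = (1.75+2.13)/2 = 1.94, v̄ = (1.00+1.08)/2 = 1.04 → q = 1.2×1.94×1.04 = 2.421 m³/s
Panel 5-6: Δb = 8.1 m, d̄ = (2.13+0.53)/2 = 1.33, v̄ = (1.08+0.51)/2 = 0.795 → q = 8.1×1.33×0.795 = 8.565 m³/s
Q = Σ q = 18.29 m³/s
= 18.29 × 3600 = 65830 m³/h

65800 m³/h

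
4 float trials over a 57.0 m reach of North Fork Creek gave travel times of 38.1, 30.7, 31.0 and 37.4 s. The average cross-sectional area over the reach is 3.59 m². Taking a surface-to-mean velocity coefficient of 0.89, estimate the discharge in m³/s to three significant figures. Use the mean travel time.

5.31 m³/s

t̄ = (38.1 + 30.7 + 31.0 + 37.4) / 4 = 34.3 s
v_surface = L / t̄ = 57.0 / 34.3 = 1.662 m/s
v_mean = 0.89 × 1.662 = 1.479 m/s
Q = A × v_mean = 3.59 × 1.479 = 5.310 m³/s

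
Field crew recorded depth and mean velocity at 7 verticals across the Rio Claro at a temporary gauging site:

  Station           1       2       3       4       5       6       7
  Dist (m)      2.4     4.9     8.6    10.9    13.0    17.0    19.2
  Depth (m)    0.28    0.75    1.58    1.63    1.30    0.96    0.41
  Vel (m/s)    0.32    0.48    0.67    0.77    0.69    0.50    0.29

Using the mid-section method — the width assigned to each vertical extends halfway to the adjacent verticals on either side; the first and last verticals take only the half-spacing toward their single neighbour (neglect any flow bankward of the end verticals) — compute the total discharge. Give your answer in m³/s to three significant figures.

w_1 = (4.9 − 2.4)/2 = 1.25 m; q_1 = 0.32 × 0.28 × 1.25 = 0.1120 m³/s
w_2 = (8.6 − 2.4)/2 = 3.1 m; q_2 = 0.48 × 0.75 × 3.1 = 1.116 m³/s
w_3 = (10.9 − 4.9)/2 = 3 m; q_3 = 0.67 × 1.58 × 3 = 3.176 m³/s
w_4 = (13.0 − 8.6)/2 = 2.2 m; q_4 = 0.77 × 1.63 × 2.2 = 2.761 m³/s
w_5 = (17.0 − 10.9)/2 = 3.05 m; q_5 = 0.69 × 1.30 × 3.05 = 2.736 m³/s
w_6 = (19.2 − 13.0)/2 = 3.1 m; q_6 = 0.50 × 0.96 × 3.1 = 1.488 m³/s
w_7 = (19.2 − 17.0)/2 = 1.1 m; q_7 = 0.29 × 0.41 × 1.1 = 0.1308 m³/s
Q = Σ qᵢ = 11.52 m³/s

11.5 m³/s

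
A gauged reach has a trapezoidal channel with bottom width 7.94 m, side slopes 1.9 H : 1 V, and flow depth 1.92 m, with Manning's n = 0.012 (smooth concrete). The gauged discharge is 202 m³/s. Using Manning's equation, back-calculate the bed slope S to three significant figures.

0.00777

A = (b + z·y)·y = (7.94 + 1.9×1.92)×1.92 = 22.25 m²
P = b + 2y√(1+z²) = 7.94 + 2×1.92×√(1+1.9²) = 16.18 m
R = A/P = 22.25/16.18 = 1.375 m
S = (Q·n / (1·A·R^(2/3)))² = (202×0.012 / (1×22.25×1.236))² = 0.007766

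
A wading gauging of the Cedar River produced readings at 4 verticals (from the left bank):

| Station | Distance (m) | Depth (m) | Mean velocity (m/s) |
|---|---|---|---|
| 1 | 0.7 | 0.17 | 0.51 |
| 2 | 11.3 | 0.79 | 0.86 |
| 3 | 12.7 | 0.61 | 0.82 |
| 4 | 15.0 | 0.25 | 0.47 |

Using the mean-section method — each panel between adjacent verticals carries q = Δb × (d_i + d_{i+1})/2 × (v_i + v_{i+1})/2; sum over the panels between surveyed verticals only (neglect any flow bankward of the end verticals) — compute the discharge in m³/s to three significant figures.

Panel 1-2: Δb = 10.6 m, d̄ = (0.17+0.79)/2 = 0.48, v̄ = (0.51+0.86)/2 = 0.685 → q = 10.6×0.48×0.685 = 3.485 m³/s
Panel 2-3: Δb = 1.4 m, d̄ = (0.79+0.61)/2 = 0.7, v̄ = (0.86+0.82)/2 = 0.84 → q = 1.4×0.7×0.84 = 0.8232 m³/s
Panel 3-4: Δb = 2.3 m, d̄ = (0.61+0.25)/2 = 0.43, v̄ = (0.82+0.47)/2 = 0.645 → q = 2.3×0.43×0.645 = 0.6379 m³/s
Q = Σ q = 4.946 m³/s

4.95 m³/s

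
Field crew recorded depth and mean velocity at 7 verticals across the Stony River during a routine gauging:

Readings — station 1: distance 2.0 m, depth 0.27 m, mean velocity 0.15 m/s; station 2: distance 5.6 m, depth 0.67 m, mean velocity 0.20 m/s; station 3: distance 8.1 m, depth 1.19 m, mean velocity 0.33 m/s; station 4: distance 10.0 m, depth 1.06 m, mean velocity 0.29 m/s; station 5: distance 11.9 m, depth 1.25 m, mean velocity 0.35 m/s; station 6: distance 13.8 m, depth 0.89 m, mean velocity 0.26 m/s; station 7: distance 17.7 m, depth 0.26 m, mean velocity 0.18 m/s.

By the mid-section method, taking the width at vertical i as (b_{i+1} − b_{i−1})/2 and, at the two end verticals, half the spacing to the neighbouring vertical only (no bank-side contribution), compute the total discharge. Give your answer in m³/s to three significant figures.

w_1 = (5.6 − 2.0)/2 = 1.8 m; q_1 = 0.15 × 0.27 × 1.8 = 0.07290 m³/s
w_2 = (8.1 − 2.0)/2 = 3.05 m; q_2 = 0.20 × 0.67 × 3.05 = 0.4087 m³/s
w_3 = (10.0 − 5.6)/2 = 2.2 m; q_3 = 0.33 × 1.19 × 2.2 = 0.8639 m³/s
w_4 = (11.9 − 8.1)/2 = 1.9 m; q_4 = 0.29 × 1.06 × 1.9 = 0.5841 m³/s
w_5 = (13.8 − 10.0)/2 = 1.9 m; q_5 = 0.35 × 1.25 × 1.9 = 0.8313 m³/s
w_6 = (17.7 − 11.9)/2 = 2.9 m; q_6 = 0.26 × 0.89 × 2.9 = 0.6711 m³/s
w_7 = (17.7 − 13.8)/2 = 1.95 m; q_7 = 0.18 × 0.26 × 1.95 = 0.09126 m³/s
Q = Σ qᵢ = 3.523 m³/s

3.52 m³/s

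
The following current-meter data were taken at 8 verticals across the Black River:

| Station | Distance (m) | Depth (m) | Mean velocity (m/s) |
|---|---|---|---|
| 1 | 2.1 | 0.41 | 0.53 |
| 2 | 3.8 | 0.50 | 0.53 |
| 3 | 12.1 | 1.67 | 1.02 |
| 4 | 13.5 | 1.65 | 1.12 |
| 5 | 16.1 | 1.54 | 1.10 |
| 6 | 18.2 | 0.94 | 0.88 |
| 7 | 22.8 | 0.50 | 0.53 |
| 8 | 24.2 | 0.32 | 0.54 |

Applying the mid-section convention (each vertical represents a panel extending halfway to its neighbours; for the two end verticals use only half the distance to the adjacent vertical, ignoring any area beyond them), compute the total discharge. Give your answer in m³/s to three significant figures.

w_1 = (3.8 − 2.1)/2 = 0.85 m; q_1 = 0.53 × 0.41 × 0.85 = 0.1847 m³/s
w_2 = (12.1 − 2.1)/2 = 5 m; q_2 = 0.53 × 0.50 × 5 = 1.325 m³/s
w_3 = (13.5 − 3.8)/2 = 4.85 m; q_3 = 1.02 × 1.67 × 4.85 = 8.261 m³/s
w_4 = (16.1 − 12.1)/2 = 2 m; q_4 = 1.12 × 1.65 × 2 = 3.696 m³/s
w_5 = (18.2 − 13.5)/2 = 2.35 m; q_5 = 1.10 × 1.54 × 2.35 = 3.981 m³/s
w_6 = (22.8 − 16.1)/2 = 3.35 m; q_6 = 0.88 × 0.94 × 3.35 = 2.771 m³/s
w_7 = (24.2 − 18.2)/2 = 3 m; q_7 = 0.53 × 0.50 × 3 = 0.7950 m³/s
w_8 = (24.2 − 22.8)/2 = 0.7 m; q_8 = 0.54 × 0.32 × 0.7 = 0.1210 m³/s
Q = Σ qᵢ = 21.14 m³/s

21.1 m³/s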